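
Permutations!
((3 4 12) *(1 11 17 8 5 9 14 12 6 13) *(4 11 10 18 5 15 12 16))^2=((1 10 18 5 9 14 16 4 6 13)(3 11 17 8 15 12))^2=(1 18 9 16 6)(3 17 15)(4 13 10 5 14)(8 12 11)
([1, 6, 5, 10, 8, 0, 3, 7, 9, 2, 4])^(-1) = (0 5 2 9 8 4 10 3 6 1)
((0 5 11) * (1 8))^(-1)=(0 11 5)(1 8)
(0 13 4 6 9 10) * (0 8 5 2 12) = (0 13 4 6 9 10 8 5 2 12) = [13, 1, 12, 3, 6, 2, 9, 7, 5, 10, 8, 11, 0, 4]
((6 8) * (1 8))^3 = ((1 8 6))^3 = (8)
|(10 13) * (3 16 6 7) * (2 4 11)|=|(2 4 11)(3 16 6 7)(10 13)|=12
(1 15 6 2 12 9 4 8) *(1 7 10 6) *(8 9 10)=(1 15)(2 12 10 6)(4 9)(7 8)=[0, 15, 12, 3, 9, 5, 2, 8, 7, 4, 6, 11, 10, 13, 14, 1]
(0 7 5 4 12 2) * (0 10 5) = (0 7)(2 10 5 4 12) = [7, 1, 10, 3, 12, 4, 6, 0, 8, 9, 5, 11, 2]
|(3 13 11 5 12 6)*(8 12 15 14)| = |(3 13 11 5 15 14 8 12 6)| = 9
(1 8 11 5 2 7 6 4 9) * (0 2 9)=(0 2 7 6 4)(1 8 11 5 9)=[2, 8, 7, 3, 0, 9, 4, 6, 11, 1, 10, 5]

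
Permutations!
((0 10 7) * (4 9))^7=(0 10 7)(4 9)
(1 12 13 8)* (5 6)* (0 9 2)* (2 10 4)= (0 9 10 4 2)(1 12 13 8)(5 6)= [9, 12, 0, 3, 2, 6, 5, 7, 1, 10, 4, 11, 13, 8]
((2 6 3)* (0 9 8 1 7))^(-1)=((0 9 8 1 7)(2 6 3))^(-1)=(0 7 1 8 9)(2 3 6)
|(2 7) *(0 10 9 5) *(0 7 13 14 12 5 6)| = 12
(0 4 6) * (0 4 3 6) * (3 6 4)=(0 6 3 4)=[6, 1, 2, 4, 0, 5, 3]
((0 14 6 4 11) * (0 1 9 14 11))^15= (0 11 1 9 14 6 4)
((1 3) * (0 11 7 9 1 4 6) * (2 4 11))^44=(1 9 7 11 3)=((0 2 4 6)(1 3 11 7 9))^44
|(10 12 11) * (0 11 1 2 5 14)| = 8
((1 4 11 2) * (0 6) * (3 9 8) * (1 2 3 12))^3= ((0 6)(1 4 11 3 9 8 12))^3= (0 6)(1 3 12 11 8 4 9)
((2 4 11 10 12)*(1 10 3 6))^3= ((1 10 12 2 4 11 3 6))^3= (1 2 3 10 4 6 12 11)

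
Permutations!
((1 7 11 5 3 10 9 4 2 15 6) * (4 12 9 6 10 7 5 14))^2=(1 3 11 4 15 6 5 7 14 2 10)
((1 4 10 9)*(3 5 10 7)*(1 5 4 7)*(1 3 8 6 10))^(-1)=(1 5 9 10 6 8 7)(3 4)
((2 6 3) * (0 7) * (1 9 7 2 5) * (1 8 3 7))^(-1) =(0 7 6 2)(1 9)(3 8 5)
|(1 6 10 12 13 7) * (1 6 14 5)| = 15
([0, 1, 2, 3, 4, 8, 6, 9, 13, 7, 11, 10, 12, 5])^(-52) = (5 13 8)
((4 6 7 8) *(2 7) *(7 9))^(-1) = (2 6 4 8 7 9)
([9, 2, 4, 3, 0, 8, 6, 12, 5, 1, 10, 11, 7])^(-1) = (0 4 2 1 9)(5 8)(7 12)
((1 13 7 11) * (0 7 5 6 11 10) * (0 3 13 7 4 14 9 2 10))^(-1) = ((0 4 14 9 2 10 3 13 5 6 11 1 7))^(-1) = (0 7 1 11 6 5 13 3 10 2 9 14 4)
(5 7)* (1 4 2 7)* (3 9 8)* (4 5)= (1 5)(2 7 4)(3 9 8)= [0, 5, 7, 9, 2, 1, 6, 4, 3, 8]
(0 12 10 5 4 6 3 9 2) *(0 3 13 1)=(0 12 10 5 4 6 13 1)(2 3 9)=[12, 0, 3, 9, 6, 4, 13, 7, 8, 2, 5, 11, 10, 1]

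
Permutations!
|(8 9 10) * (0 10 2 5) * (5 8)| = 3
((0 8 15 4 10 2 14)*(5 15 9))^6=(0 10 5)(2 15 8)(4 9 14)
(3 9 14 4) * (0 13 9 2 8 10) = (0 13 9 14 4 3 2 8 10) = [13, 1, 8, 2, 3, 5, 6, 7, 10, 14, 0, 11, 12, 9, 4]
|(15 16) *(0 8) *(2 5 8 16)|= |(0 16 15 2 5 8)|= 6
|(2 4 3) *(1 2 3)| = |(1 2 4)| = 3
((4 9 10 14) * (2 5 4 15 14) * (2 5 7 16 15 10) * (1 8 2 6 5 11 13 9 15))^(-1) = (1 16 7 2 8)(4 5 6 9 13 11 10 14 15)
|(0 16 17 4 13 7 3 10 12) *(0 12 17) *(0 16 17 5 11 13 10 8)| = |(0 17 4 10 5 11 13 7 3 8)| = 10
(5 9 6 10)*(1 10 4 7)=(1 10 5 9 6 4 7)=[0, 10, 2, 3, 7, 9, 4, 1, 8, 6, 5]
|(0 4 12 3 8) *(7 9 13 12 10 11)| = 10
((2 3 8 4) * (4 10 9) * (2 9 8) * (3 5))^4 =((2 5 3)(4 9)(8 10))^4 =(10)(2 5 3)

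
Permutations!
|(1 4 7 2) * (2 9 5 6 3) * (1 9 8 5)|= 9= |(1 4 7 8 5 6 3 2 9)|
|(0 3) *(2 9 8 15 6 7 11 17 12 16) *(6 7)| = |(0 3)(2 9 8 15 7 11 17 12 16)| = 18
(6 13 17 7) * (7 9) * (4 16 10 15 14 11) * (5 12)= [0, 1, 2, 3, 16, 12, 13, 6, 8, 7, 15, 4, 5, 17, 11, 14, 10, 9]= (4 16 10 15 14 11)(5 12)(6 13 17 9 7)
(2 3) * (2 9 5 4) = (2 3 9 5 4) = [0, 1, 3, 9, 2, 4, 6, 7, 8, 5]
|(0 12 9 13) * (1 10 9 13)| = |(0 12 13)(1 10 9)| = 3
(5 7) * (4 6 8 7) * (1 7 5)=[0, 7, 2, 3, 6, 4, 8, 1, 5]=(1 7)(4 6 8 5)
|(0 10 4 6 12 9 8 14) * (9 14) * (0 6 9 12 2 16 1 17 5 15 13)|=|(0 10 4 9 8 12 14 6 2 16 1 17 5 15 13)|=15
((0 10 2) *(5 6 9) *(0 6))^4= (0 9 2)(5 6 10)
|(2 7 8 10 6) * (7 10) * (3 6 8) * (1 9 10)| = 8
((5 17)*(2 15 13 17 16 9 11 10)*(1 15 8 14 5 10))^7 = ((1 15 13 17 10 2 8 14 5 16 9 11))^7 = (1 14 13 16 10 11 8 15 5 17 9 2)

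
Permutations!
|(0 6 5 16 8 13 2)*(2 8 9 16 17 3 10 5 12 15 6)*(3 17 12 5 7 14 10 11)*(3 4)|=|(17)(0 2)(3 11 4)(5 12 15 6)(7 14 10)(8 13)(9 16)|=12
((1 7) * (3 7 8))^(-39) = ((1 8 3 7))^(-39) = (1 8 3 7)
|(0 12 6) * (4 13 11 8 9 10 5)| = |(0 12 6)(4 13 11 8 9 10 5)| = 21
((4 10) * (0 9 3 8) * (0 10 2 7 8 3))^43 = ((0 9)(2 7 8 10 4))^43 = (0 9)(2 10 7 4 8)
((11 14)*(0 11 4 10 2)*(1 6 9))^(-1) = (0 2 10 4 14 11)(1 9 6)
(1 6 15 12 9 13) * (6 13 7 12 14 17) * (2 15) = (1 13)(2 15 14 17 6)(7 12 9) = [0, 13, 15, 3, 4, 5, 2, 12, 8, 7, 10, 11, 9, 1, 17, 14, 16, 6]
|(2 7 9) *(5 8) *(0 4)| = 6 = |(0 4)(2 7 9)(5 8)|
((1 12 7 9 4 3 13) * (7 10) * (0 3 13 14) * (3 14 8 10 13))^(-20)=(14)(1 12 13)(3 9 10)(4 7 8)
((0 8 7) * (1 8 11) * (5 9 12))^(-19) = ((0 11 1 8 7)(5 9 12))^(-19) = (0 11 1 8 7)(5 12 9)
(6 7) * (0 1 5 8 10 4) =(0 1 5 8 10 4)(6 7) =[1, 5, 2, 3, 0, 8, 7, 6, 10, 9, 4]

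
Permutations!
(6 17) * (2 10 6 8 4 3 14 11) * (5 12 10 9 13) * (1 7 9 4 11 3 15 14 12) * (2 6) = (1 7 9 13 5)(2 4 15 14 3 12 10)(6 17 8 11) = [0, 7, 4, 12, 15, 1, 17, 9, 11, 13, 2, 6, 10, 5, 3, 14, 16, 8]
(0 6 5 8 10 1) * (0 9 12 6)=(1 9 12 6 5 8 10)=[0, 9, 2, 3, 4, 8, 5, 7, 10, 12, 1, 11, 6]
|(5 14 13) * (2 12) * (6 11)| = |(2 12)(5 14 13)(6 11)| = 6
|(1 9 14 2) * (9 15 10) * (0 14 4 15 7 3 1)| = 12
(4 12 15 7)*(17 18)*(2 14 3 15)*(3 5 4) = (2 14 5 4 12)(3 15 7)(17 18) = [0, 1, 14, 15, 12, 4, 6, 3, 8, 9, 10, 11, 2, 13, 5, 7, 16, 18, 17]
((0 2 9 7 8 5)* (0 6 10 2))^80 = ((2 9 7 8 5 6 10))^80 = (2 8 10 7 6 9 5)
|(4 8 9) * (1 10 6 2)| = 12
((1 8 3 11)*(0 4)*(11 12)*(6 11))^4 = ((0 4)(1 8 3 12 6 11))^4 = (1 6 3)(8 11 12)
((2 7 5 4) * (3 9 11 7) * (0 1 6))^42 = (11)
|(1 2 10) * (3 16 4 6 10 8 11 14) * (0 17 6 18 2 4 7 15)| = |(0 17 6 10 1 4 18 2 8 11 14 3 16 7 15)| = 15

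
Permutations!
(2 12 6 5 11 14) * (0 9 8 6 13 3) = (0 9 8 6 5 11 14 2 12 13 3) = [9, 1, 12, 0, 4, 11, 5, 7, 6, 8, 10, 14, 13, 3, 2]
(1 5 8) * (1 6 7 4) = [0, 5, 2, 3, 1, 8, 7, 4, 6] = (1 5 8 6 7 4)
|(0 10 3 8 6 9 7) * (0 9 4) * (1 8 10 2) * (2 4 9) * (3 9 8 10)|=10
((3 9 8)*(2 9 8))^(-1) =(2 9)(3 8)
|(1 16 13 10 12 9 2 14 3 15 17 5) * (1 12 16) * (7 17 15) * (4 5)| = |(2 14 3 7 17 4 5 12 9)(10 16 13)| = 9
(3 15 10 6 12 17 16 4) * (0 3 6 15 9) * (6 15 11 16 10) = (0 3 9)(4 15 6 12 17 10 11 16) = [3, 1, 2, 9, 15, 5, 12, 7, 8, 0, 11, 16, 17, 13, 14, 6, 4, 10]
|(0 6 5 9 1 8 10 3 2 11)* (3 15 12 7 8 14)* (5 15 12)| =|(0 6 15 5 9 1 14 3 2 11)(7 8 10 12)| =20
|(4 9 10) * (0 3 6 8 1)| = |(0 3 6 8 1)(4 9 10)| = 15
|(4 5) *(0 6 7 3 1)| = 10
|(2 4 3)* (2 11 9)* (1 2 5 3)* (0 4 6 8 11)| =10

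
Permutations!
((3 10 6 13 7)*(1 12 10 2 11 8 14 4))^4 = (1 13 11)(2 4 6)(3 14 10)(7 8 12)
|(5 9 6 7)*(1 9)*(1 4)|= 6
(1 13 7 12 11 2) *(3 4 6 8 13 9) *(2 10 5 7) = (1 9 3 4 6 8 13 2)(5 7 12 11 10) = [0, 9, 1, 4, 6, 7, 8, 12, 13, 3, 5, 10, 11, 2]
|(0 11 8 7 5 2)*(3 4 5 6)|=|(0 11 8 7 6 3 4 5 2)|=9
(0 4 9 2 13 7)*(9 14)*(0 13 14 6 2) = [4, 1, 14, 3, 6, 5, 2, 13, 8, 0, 10, 11, 12, 7, 9] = (0 4 6 2 14 9)(7 13)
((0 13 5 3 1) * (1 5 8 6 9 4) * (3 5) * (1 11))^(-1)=((0 13 8 6 9 4 11 1))^(-1)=(0 1 11 4 9 6 8 13)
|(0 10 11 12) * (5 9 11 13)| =|(0 10 13 5 9 11 12)| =7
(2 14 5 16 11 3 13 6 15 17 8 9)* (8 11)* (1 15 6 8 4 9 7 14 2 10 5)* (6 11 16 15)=(1 6 11 3 13 8 7 14)(4 9 10 5 15 17 16)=[0, 6, 2, 13, 9, 15, 11, 14, 7, 10, 5, 3, 12, 8, 1, 17, 4, 16]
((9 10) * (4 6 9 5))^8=((4 6 9 10 5))^8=(4 10 6 5 9)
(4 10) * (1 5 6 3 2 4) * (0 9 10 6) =(0 9 10 1 5)(2 4 6 3) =[9, 5, 4, 2, 6, 0, 3, 7, 8, 10, 1]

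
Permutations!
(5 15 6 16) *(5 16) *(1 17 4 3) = (1 17 4 3)(5 15 6) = [0, 17, 2, 1, 3, 15, 5, 7, 8, 9, 10, 11, 12, 13, 14, 6, 16, 4]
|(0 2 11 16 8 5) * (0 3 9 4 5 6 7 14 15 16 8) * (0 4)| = 13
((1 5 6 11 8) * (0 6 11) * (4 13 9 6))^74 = (0 6 9 13 4)(1 11)(5 8)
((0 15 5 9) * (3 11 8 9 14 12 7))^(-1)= ((0 15 5 14 12 7 3 11 8 9))^(-1)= (0 9 8 11 3 7 12 14 5 15)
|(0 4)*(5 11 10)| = 6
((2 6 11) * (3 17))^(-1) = ((2 6 11)(3 17))^(-1) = (2 11 6)(3 17)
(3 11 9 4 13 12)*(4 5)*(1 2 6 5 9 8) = (1 2 6 5 4 13 12 3 11 8) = [0, 2, 6, 11, 13, 4, 5, 7, 1, 9, 10, 8, 3, 12]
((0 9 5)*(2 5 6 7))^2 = (0 6 2)(5 9 7)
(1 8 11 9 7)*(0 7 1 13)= (0 7 13)(1 8 11 9)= [7, 8, 2, 3, 4, 5, 6, 13, 11, 1, 10, 9, 12, 0]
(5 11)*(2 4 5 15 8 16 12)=(2 4 5 11 15 8 16 12)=[0, 1, 4, 3, 5, 11, 6, 7, 16, 9, 10, 15, 2, 13, 14, 8, 12]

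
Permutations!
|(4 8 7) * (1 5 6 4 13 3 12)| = 9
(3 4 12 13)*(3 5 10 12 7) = (3 4 7)(5 10 12 13) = [0, 1, 2, 4, 7, 10, 6, 3, 8, 9, 12, 11, 13, 5]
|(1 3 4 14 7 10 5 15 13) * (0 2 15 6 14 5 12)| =|(0 2 15 13 1 3 4 5 6 14 7 10 12)| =13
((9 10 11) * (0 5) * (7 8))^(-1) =(0 5)(7 8)(9 11 10)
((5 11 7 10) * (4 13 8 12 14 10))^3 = ((4 13 8 12 14 10 5 11 7))^3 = (4 12 5)(7 8 10)(11 13 14)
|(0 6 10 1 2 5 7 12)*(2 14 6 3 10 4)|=11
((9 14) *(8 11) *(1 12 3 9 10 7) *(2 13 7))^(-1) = ((1 12 3 9 14 10 2 13 7)(8 11))^(-1) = (1 7 13 2 10 14 9 3 12)(8 11)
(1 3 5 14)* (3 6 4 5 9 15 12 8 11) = (1 6 4 5 14)(3 9 15 12 8 11) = [0, 6, 2, 9, 5, 14, 4, 7, 11, 15, 10, 3, 8, 13, 1, 12]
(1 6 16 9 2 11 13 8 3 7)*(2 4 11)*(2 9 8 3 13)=(1 6 16 8 13 3 7)(2 9 4 11)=[0, 6, 9, 7, 11, 5, 16, 1, 13, 4, 10, 2, 12, 3, 14, 15, 8]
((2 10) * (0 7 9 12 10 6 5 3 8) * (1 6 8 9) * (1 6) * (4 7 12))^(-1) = (0 8 2 10 12)(3 5 6 7 4 9) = ((0 12 10 2 8)(3 9 4 7 6 5))^(-1)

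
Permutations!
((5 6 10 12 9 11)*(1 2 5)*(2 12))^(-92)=(12)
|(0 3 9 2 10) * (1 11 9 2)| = 12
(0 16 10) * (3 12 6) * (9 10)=(0 16 9 10)(3 12 6)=[16, 1, 2, 12, 4, 5, 3, 7, 8, 10, 0, 11, 6, 13, 14, 15, 9]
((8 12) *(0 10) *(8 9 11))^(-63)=((0 10)(8 12 9 11))^(-63)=(0 10)(8 12 9 11)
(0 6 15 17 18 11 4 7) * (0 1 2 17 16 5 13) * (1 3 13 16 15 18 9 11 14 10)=(0 6 18 14 10 1 2 17 9 11 4 7 3 13)(5 16)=[6, 2, 17, 13, 7, 16, 18, 3, 8, 11, 1, 4, 12, 0, 10, 15, 5, 9, 14]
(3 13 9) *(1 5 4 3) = (1 5 4 3 13 9) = [0, 5, 2, 13, 3, 4, 6, 7, 8, 1, 10, 11, 12, 9]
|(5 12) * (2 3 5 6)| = 5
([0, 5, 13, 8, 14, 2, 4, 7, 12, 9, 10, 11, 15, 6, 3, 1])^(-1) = [0, 15, 5, 14, 6, 1, 13, 7, 3, 9, 10, 11, 8, 2, 4, 12]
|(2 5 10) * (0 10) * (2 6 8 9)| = |(0 10 6 8 9 2 5)| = 7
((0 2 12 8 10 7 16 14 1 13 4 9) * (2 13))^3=((0 13 4 9)(1 2 12 8 10 7 16 14))^3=(0 9 4 13)(1 8 16 2 10 14 12 7)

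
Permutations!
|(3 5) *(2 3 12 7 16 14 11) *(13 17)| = 8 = |(2 3 5 12 7 16 14 11)(13 17)|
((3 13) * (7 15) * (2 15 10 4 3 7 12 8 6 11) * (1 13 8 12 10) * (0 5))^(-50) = ((0 5)(1 13 7)(2 15 10 4 3 8 6 11))^(-50) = (1 13 7)(2 6 3 10)(4 15 11 8)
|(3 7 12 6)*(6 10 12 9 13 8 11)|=14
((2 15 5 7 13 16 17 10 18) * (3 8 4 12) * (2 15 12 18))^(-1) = (2 10 17 16 13 7 5 15 18 4 8 3 12)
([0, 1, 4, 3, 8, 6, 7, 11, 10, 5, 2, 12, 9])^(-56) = (5 12 7)(6 9 11)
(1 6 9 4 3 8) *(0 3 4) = (0 3 8 1 6 9) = [3, 6, 2, 8, 4, 5, 9, 7, 1, 0]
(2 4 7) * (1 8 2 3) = (1 8 2 4 7 3) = [0, 8, 4, 1, 7, 5, 6, 3, 2]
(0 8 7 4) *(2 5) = [8, 1, 5, 3, 0, 2, 6, 4, 7] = (0 8 7 4)(2 5)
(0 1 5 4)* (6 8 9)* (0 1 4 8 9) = (0 4 1 5 8)(6 9) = [4, 5, 2, 3, 1, 8, 9, 7, 0, 6]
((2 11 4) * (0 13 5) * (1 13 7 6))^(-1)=((0 7 6 1 13 5)(2 11 4))^(-1)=(0 5 13 1 6 7)(2 4 11)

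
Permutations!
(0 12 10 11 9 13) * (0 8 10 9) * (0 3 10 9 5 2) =(0 12 5 2)(3 10 11)(8 9 13) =[12, 1, 0, 10, 4, 2, 6, 7, 9, 13, 11, 3, 5, 8]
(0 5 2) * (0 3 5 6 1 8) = (0 6 1 8)(2 3 5) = [6, 8, 3, 5, 4, 2, 1, 7, 0]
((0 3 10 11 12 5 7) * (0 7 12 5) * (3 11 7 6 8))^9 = ((0 11 5 12)(3 10 7 6 8))^9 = (0 11 5 12)(3 8 6 7 10)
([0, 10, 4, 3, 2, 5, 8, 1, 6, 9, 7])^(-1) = (1 7 10)(2 4)(6 8)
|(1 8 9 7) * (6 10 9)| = |(1 8 6 10 9 7)| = 6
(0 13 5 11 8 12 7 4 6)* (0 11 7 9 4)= (0 13 5 7)(4 6 11 8 12 9)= [13, 1, 2, 3, 6, 7, 11, 0, 12, 4, 10, 8, 9, 5]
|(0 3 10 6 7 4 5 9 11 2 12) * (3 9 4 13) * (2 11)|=20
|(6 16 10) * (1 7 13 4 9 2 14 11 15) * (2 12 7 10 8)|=|(1 10 6 16 8 2 14 11 15)(4 9 12 7 13)|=45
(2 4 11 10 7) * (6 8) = (2 4 11 10 7)(6 8) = [0, 1, 4, 3, 11, 5, 8, 2, 6, 9, 7, 10]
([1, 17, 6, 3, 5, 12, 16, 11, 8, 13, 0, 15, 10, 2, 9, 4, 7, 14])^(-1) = (0 10 12 5 4 15 11 7 16 6 2 13 9 14 17 1)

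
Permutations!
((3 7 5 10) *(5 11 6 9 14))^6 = (3 5 9 11)(6 7 10 14)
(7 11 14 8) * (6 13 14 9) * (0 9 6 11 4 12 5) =[9, 1, 2, 3, 12, 0, 13, 4, 7, 11, 10, 6, 5, 14, 8] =(0 9 11 6 13 14 8 7 4 12 5)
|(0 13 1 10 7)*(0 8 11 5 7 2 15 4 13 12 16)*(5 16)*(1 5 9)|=|(0 12 9 1 10 2 15 4 13 5 7 8 11 16)|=14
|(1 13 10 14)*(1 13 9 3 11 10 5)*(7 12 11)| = |(1 9 3 7 12 11 10 14 13 5)| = 10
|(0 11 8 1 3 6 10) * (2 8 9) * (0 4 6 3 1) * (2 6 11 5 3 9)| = |(0 5 3 9 6 10 4 11 2 8)| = 10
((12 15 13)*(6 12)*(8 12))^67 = ((6 8 12 15 13))^67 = (6 12 13 8 15)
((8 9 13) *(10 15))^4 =(15)(8 9 13)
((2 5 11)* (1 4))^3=(11)(1 4)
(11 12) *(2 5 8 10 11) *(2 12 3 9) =(12)(2 5 8 10 11 3 9) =[0, 1, 5, 9, 4, 8, 6, 7, 10, 2, 11, 3, 12]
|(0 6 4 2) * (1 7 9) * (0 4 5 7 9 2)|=|(0 6 5 7 2 4)(1 9)|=6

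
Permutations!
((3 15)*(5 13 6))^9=((3 15)(5 13 6))^9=(3 15)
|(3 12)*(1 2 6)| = |(1 2 6)(3 12)| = 6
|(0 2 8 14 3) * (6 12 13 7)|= |(0 2 8 14 3)(6 12 13 7)|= 20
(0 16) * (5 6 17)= [16, 1, 2, 3, 4, 6, 17, 7, 8, 9, 10, 11, 12, 13, 14, 15, 0, 5]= (0 16)(5 6 17)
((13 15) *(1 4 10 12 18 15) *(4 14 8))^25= ((1 14 8 4 10 12 18 15 13))^25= (1 15 12 4 14 13 18 10 8)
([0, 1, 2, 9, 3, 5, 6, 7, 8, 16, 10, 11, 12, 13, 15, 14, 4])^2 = [0, 1, 2, 16, 9, 5, 6, 7, 8, 4, 10, 11, 12, 13, 14, 15, 3]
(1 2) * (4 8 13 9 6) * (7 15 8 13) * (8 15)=(15)(1 2)(4 13 9 6)(7 8)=[0, 2, 1, 3, 13, 5, 4, 8, 7, 6, 10, 11, 12, 9, 14, 15]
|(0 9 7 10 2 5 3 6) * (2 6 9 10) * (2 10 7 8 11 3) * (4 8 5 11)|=|(0 7 10 6)(2 11 3 9 5)(4 8)|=20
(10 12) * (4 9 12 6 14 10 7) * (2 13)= (2 13)(4 9 12 7)(6 14 10)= [0, 1, 13, 3, 9, 5, 14, 4, 8, 12, 6, 11, 7, 2, 10]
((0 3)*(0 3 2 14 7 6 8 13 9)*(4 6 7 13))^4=((0 2 14 13 9)(4 6 8))^4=(0 9 13 14 2)(4 6 8)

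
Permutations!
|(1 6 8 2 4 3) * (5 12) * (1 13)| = 14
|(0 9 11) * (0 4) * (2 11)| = |(0 9 2 11 4)| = 5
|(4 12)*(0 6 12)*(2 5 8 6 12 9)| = 15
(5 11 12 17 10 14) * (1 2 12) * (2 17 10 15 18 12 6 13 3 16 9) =(1 17 15 18 12 10 14 5 11)(2 6 13 3 16 9) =[0, 17, 6, 16, 4, 11, 13, 7, 8, 2, 14, 1, 10, 3, 5, 18, 9, 15, 12]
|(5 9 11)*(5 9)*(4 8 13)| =6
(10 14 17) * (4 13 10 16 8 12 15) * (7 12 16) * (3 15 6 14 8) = (3 15 4 13 10 8 16)(6 14 17 7 12) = [0, 1, 2, 15, 13, 5, 14, 12, 16, 9, 8, 11, 6, 10, 17, 4, 3, 7]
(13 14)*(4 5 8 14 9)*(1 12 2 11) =[0, 12, 11, 3, 5, 8, 6, 7, 14, 4, 10, 1, 2, 9, 13] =(1 12 2 11)(4 5 8 14 13 9)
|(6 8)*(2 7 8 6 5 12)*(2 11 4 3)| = |(2 7 8 5 12 11 4 3)| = 8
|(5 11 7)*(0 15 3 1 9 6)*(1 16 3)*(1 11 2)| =|(0 15 11 7 5 2 1 9 6)(3 16)| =18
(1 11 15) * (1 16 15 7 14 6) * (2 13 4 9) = [0, 11, 13, 3, 9, 5, 1, 14, 8, 2, 10, 7, 12, 4, 6, 16, 15] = (1 11 7 14 6)(2 13 4 9)(15 16)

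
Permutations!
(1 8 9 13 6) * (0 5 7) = [5, 8, 2, 3, 4, 7, 1, 0, 9, 13, 10, 11, 12, 6] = (0 5 7)(1 8 9 13 6)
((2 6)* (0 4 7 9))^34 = (0 7)(4 9)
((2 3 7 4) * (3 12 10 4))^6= (2 10)(4 12)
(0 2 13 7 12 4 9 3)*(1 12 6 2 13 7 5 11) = [13, 12, 7, 0, 9, 11, 2, 6, 8, 3, 10, 1, 4, 5] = (0 13 5 11 1 12 4 9 3)(2 7 6)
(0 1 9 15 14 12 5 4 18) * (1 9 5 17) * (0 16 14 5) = [9, 0, 2, 3, 18, 4, 6, 7, 8, 15, 10, 11, 17, 13, 12, 5, 14, 1, 16] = (0 9 15 5 4 18 16 14 12 17 1)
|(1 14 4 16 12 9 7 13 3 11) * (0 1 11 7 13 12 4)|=|(0 1 14)(3 7 12 9 13)(4 16)|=30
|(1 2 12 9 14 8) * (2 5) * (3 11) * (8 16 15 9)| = 20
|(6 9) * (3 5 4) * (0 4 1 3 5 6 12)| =8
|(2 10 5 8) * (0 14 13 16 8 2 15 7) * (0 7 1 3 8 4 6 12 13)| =|(0 14)(1 3 8 15)(2 10 5)(4 6 12 13 16)| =60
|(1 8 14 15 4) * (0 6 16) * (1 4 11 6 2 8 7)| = 8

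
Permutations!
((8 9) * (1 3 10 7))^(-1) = (1 7 10 3)(8 9)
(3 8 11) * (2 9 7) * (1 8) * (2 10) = (1 8 11 3)(2 9 7 10) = [0, 8, 9, 1, 4, 5, 6, 10, 11, 7, 2, 3]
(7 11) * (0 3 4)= (0 3 4)(7 11)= [3, 1, 2, 4, 0, 5, 6, 11, 8, 9, 10, 7]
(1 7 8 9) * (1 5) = (1 7 8 9 5) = [0, 7, 2, 3, 4, 1, 6, 8, 9, 5]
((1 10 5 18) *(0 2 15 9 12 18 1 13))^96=(0 18 9 2 13 12 15)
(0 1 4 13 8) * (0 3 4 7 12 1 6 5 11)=(0 6 5 11)(1 7 12)(3 4 13 8)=[6, 7, 2, 4, 13, 11, 5, 12, 3, 9, 10, 0, 1, 8]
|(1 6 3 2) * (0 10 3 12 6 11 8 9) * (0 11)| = 30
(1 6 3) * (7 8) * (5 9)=[0, 6, 2, 1, 4, 9, 3, 8, 7, 5]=(1 6 3)(5 9)(7 8)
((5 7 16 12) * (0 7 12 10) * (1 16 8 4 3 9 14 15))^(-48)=(0 15 4 10 14 8 16 9 7 1 3)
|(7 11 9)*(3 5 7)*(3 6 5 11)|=|(3 11 9 6 5 7)|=6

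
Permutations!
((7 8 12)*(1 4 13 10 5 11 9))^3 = ((1 4 13 10 5 11 9)(7 8 12))^3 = (1 10 9 13 11 4 5)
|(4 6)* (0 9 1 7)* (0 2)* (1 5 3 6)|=9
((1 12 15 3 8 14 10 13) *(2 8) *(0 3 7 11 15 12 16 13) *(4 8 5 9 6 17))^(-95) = ((0 3 2 5 9 6 17 4 8 14 10)(1 16 13)(7 11 15))^(-95) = (0 9 8 3 6 14 2 17 10 5 4)(1 16 13)(7 11 15)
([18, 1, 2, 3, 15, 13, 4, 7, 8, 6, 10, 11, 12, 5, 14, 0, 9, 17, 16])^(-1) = (0 15 4 6 9 16 18)(5 13)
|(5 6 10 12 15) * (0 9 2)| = 15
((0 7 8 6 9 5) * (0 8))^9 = ((0 7)(5 8 6 9))^9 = (0 7)(5 8 6 9)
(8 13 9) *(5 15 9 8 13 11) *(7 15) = (5 7 15 9 13 8 11) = [0, 1, 2, 3, 4, 7, 6, 15, 11, 13, 10, 5, 12, 8, 14, 9]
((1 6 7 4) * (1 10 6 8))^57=(1 8)(4 10 6 7)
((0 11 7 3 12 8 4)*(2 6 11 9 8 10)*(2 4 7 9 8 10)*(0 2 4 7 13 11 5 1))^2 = (0 13 9 7 12 2 5)(1 8 11 10 3 4 6)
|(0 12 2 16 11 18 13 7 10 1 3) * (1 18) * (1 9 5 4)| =|(0 12 2 16 11 9 5 4 1 3)(7 10 18 13)| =20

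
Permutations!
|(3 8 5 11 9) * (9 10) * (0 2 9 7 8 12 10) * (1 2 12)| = |(0 12 10 7 8 5 11)(1 2 9 3)| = 28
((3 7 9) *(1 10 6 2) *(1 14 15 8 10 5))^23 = ((1 5)(2 14 15 8 10 6)(3 7 9))^23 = (1 5)(2 6 10 8 15 14)(3 9 7)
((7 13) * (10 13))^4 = (7 10 13) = ((7 10 13))^4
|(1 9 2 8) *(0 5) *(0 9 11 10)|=|(0 5 9 2 8 1 11 10)|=8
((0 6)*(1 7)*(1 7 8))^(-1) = ((0 6)(1 8))^(-1) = (0 6)(1 8)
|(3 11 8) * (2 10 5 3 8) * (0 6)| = 10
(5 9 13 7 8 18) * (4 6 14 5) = (4 6 14 5 9 13 7 8 18) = [0, 1, 2, 3, 6, 9, 14, 8, 18, 13, 10, 11, 12, 7, 5, 15, 16, 17, 4]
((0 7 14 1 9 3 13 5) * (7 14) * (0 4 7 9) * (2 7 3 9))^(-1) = (0 1 14)(2 7)(3 4 5 13)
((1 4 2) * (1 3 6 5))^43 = (1 4 2 3 6 5)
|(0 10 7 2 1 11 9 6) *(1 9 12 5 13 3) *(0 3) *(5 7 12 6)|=8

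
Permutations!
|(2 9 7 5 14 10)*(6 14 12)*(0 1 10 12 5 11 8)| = |(0 1 10 2 9 7 11 8)(6 14 12)| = 24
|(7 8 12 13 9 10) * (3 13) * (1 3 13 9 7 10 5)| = |(1 3 9 5)(7 8 12 13)| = 4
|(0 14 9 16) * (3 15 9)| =|(0 14 3 15 9 16)| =6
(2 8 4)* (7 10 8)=(2 7 10 8 4)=[0, 1, 7, 3, 2, 5, 6, 10, 4, 9, 8]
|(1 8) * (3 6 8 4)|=|(1 4 3 6 8)|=5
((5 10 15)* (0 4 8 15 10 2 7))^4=((0 4 8 15 5 2 7))^4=(0 5 4 2 8 7 15)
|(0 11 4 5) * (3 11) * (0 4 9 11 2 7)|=|(0 3 2 7)(4 5)(9 11)|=4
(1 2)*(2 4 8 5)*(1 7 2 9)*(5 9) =(1 4 8 9)(2 7) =[0, 4, 7, 3, 8, 5, 6, 2, 9, 1]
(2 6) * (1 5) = (1 5)(2 6) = [0, 5, 6, 3, 4, 1, 2]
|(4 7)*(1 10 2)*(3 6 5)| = 6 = |(1 10 2)(3 6 5)(4 7)|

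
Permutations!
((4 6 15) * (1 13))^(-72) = (15)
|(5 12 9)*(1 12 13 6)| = |(1 12 9 5 13 6)| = 6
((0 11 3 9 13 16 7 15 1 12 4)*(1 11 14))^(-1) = ((0 14 1 12 4)(3 9 13 16 7 15 11))^(-1) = (0 4 12 1 14)(3 11 15 7 16 13 9)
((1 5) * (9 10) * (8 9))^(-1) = (1 5)(8 10 9)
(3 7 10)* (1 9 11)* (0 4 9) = (0 4 9 11 1)(3 7 10) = [4, 0, 2, 7, 9, 5, 6, 10, 8, 11, 3, 1]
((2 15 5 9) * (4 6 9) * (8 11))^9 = ((2 15 5 4 6 9)(8 11))^9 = (2 4)(5 9)(6 15)(8 11)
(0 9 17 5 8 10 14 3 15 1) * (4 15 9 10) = [10, 0, 2, 9, 15, 8, 6, 7, 4, 17, 14, 11, 12, 13, 3, 1, 16, 5] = (0 10 14 3 9 17 5 8 4 15 1)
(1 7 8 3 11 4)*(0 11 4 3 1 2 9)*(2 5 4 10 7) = (0 11 3 10 7 8 1 2 9)(4 5) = [11, 2, 9, 10, 5, 4, 6, 8, 1, 0, 7, 3]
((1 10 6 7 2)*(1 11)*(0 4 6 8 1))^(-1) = ((0 4 6 7 2 11)(1 10 8))^(-1) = (0 11 2 7 6 4)(1 8 10)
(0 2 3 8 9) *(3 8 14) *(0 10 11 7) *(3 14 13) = (14)(0 2 8 9 10 11 7)(3 13) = [2, 1, 8, 13, 4, 5, 6, 0, 9, 10, 11, 7, 12, 3, 14]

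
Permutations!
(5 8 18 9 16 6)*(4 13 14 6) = (4 13 14 6 5 8 18 9 16) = [0, 1, 2, 3, 13, 8, 5, 7, 18, 16, 10, 11, 12, 14, 6, 15, 4, 17, 9]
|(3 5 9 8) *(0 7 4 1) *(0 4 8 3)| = |(0 7 8)(1 4)(3 5 9)| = 6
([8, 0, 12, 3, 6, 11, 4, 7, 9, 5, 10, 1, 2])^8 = [9, 8, 2, 3, 4, 1, 6, 7, 5, 11, 10, 0, 12]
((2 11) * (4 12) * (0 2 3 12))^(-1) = ((0 2 11 3 12 4))^(-1) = (0 4 12 3 11 2)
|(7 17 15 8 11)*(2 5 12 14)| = |(2 5 12 14)(7 17 15 8 11)| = 20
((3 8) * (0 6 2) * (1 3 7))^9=(1 3 8 7)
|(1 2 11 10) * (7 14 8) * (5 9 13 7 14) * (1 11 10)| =4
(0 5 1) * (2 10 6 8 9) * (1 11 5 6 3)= (0 6 8 9 2 10 3 1)(5 11)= [6, 0, 10, 1, 4, 11, 8, 7, 9, 2, 3, 5]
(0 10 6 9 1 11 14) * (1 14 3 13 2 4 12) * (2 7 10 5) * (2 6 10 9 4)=(0 5 6 4 12 1 11 3 13 7 9 14)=[5, 11, 2, 13, 12, 6, 4, 9, 8, 14, 10, 3, 1, 7, 0]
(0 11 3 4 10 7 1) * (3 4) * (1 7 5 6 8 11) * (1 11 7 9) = (0 11 4 10 5 6 8 7 9 1) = [11, 0, 2, 3, 10, 6, 8, 9, 7, 1, 5, 4]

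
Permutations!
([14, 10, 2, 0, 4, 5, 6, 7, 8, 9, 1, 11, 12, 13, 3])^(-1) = (0 3 14)(1 10)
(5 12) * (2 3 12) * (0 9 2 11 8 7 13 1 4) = (0 9 2 3 12 5 11 8 7 13 1 4) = [9, 4, 3, 12, 0, 11, 6, 13, 7, 2, 10, 8, 5, 1]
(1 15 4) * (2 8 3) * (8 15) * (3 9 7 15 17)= (1 8 9 7 15 4)(2 17 3)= [0, 8, 17, 2, 1, 5, 6, 15, 9, 7, 10, 11, 12, 13, 14, 4, 16, 3]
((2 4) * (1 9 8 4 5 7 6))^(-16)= (9)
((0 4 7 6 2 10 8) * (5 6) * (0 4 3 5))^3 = (0 6 8)(2 4 3)(5 10 7)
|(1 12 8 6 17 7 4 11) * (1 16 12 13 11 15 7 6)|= 6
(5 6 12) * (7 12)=(5 6 7 12)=[0, 1, 2, 3, 4, 6, 7, 12, 8, 9, 10, 11, 5]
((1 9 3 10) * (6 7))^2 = (1 3)(9 10)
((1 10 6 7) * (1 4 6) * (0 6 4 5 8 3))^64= (10)(0 8 7)(3 5 6)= ((0 6 7 5 8 3)(1 10))^64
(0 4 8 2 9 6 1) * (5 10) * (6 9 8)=(0 4 6 1)(2 8)(5 10)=[4, 0, 8, 3, 6, 10, 1, 7, 2, 9, 5]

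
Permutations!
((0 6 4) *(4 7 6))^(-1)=(0 4)(6 7)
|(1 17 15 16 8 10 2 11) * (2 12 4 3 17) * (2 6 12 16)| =|(1 6 12 4 3 17 15 2 11)(8 10 16)| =9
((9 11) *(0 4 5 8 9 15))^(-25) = (0 8 15 5 11 4 9)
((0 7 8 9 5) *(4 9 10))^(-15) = (0 5 9 4 10 8 7)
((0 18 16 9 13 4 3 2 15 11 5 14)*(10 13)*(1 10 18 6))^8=((0 6 1 10 13 4 3 2 15 11 5 14)(9 18 16))^8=(0 15 13)(1 5 3)(2 10 14)(4 6 11)(9 16 18)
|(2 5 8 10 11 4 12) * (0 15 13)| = 21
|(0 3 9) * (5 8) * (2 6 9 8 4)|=8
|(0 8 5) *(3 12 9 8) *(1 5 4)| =|(0 3 12 9 8 4 1 5)| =8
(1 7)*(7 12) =(1 12 7) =[0, 12, 2, 3, 4, 5, 6, 1, 8, 9, 10, 11, 7]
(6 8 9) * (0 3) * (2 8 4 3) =[2, 1, 8, 0, 3, 5, 4, 7, 9, 6] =(0 2 8 9 6 4 3)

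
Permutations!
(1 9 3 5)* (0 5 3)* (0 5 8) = (0 8)(1 9 5) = [8, 9, 2, 3, 4, 1, 6, 7, 0, 5]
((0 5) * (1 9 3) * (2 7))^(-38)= (1 9 3)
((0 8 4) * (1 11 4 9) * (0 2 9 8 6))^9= (0 6)(1 9 2 4 11)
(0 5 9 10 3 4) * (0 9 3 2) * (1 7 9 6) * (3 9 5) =(0 3 4 6 1 7 5 9 10 2) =[3, 7, 0, 4, 6, 9, 1, 5, 8, 10, 2]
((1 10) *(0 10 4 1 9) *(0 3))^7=(0 3 9 10)(1 4)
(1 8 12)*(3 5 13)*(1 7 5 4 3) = (1 8 12 7 5 13)(3 4) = [0, 8, 2, 4, 3, 13, 6, 5, 12, 9, 10, 11, 7, 1]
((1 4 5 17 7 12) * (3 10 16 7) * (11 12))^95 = (1 10)(3 12)(4 16)(5 7)(11 17)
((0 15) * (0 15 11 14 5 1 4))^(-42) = ((15)(0 11 14 5 1 4))^(-42) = (15)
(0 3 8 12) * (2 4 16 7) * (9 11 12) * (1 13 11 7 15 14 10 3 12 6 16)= (0 12)(1 13 11 6 16 15 14 10 3 8 9 7 2 4)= [12, 13, 4, 8, 1, 5, 16, 2, 9, 7, 3, 6, 0, 11, 10, 14, 15]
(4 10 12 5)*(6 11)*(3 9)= [0, 1, 2, 9, 10, 4, 11, 7, 8, 3, 12, 6, 5]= (3 9)(4 10 12 5)(6 11)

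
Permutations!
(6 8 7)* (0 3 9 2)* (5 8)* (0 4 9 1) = (0 3 1)(2 4 9)(5 8 7 6) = [3, 0, 4, 1, 9, 8, 5, 6, 7, 2]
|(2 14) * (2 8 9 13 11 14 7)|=|(2 7)(8 9 13 11 14)|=10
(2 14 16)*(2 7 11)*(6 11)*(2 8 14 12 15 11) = [0, 1, 12, 3, 4, 5, 2, 6, 14, 9, 10, 8, 15, 13, 16, 11, 7] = (2 12 15 11 8 14 16 7 6)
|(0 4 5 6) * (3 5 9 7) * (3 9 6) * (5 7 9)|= 3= |(9)(0 4 6)(3 7 5)|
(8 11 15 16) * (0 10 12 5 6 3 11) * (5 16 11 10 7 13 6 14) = (0 7 13 6 3 10 12 16 8)(5 14)(11 15) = [7, 1, 2, 10, 4, 14, 3, 13, 0, 9, 12, 15, 16, 6, 5, 11, 8]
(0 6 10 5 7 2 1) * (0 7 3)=[6, 7, 1, 0, 4, 3, 10, 2, 8, 9, 5]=(0 6 10 5 3)(1 7 2)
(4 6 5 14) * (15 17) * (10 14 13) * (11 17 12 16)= [0, 1, 2, 3, 6, 13, 5, 7, 8, 9, 14, 17, 16, 10, 4, 12, 11, 15]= (4 6 5 13 10 14)(11 17 15 12 16)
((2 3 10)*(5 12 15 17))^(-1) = (2 10 3)(5 17 15 12)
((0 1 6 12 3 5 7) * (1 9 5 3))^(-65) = (0 7 5 9)(1 6 12)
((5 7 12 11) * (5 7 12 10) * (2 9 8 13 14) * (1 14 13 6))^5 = (1 6 8 9 2 14)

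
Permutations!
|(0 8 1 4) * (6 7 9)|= 12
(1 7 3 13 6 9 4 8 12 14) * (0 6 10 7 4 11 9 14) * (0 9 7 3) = (0 6 14 1 4 8 12 9 11 7)(3 13 10) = [6, 4, 2, 13, 8, 5, 14, 0, 12, 11, 3, 7, 9, 10, 1]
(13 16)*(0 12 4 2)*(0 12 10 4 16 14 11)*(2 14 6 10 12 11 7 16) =(0 12 2 11)(4 14 7 16 13 6 10) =[12, 1, 11, 3, 14, 5, 10, 16, 8, 9, 4, 0, 2, 6, 7, 15, 13]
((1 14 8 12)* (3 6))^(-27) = (1 14 8 12)(3 6)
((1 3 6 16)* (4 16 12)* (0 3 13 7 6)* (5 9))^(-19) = (0 3)(1 7 12 16 13 6 4)(5 9) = ((0 3)(1 13 7 6 12 4 16)(5 9))^(-19)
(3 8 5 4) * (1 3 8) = (1 3)(4 8 5) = [0, 3, 2, 1, 8, 4, 6, 7, 5]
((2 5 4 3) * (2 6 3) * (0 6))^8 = (0 3 6)(2 4 5)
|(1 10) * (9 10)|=3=|(1 9 10)|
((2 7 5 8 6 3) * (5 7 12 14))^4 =(2 8 12 6 14 3 5) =((2 12 14 5 8 6 3))^4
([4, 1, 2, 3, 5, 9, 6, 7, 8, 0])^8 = (9)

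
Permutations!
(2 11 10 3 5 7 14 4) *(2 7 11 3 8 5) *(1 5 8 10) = (1 5 11)(2 3)(4 7 14) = [0, 5, 3, 2, 7, 11, 6, 14, 8, 9, 10, 1, 12, 13, 4]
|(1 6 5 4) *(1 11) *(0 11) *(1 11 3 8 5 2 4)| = |(11)(0 3 8 5 1 6 2 4)| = 8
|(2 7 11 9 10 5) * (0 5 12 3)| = 9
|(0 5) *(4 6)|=|(0 5)(4 6)|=2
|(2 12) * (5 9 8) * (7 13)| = 6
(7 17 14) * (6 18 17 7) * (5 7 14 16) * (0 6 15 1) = [6, 0, 2, 3, 4, 7, 18, 14, 8, 9, 10, 11, 12, 13, 15, 1, 5, 16, 17] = (0 6 18 17 16 5 7 14 15 1)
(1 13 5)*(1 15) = [0, 13, 2, 3, 4, 15, 6, 7, 8, 9, 10, 11, 12, 5, 14, 1] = (1 13 5 15)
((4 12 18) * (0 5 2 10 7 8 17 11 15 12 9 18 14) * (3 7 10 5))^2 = (0 7 17 15 14 3 8 11 12)(4 18 9)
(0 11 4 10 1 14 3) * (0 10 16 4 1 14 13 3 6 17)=(0 11 1 13 3 10 14 6 17)(4 16)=[11, 13, 2, 10, 16, 5, 17, 7, 8, 9, 14, 1, 12, 3, 6, 15, 4, 0]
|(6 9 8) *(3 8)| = 4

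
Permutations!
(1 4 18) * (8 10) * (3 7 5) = (1 4 18)(3 7 5)(8 10) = [0, 4, 2, 7, 18, 3, 6, 5, 10, 9, 8, 11, 12, 13, 14, 15, 16, 17, 1]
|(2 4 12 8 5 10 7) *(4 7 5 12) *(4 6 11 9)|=|(2 7)(4 6 11 9)(5 10)(8 12)|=4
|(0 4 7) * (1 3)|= 6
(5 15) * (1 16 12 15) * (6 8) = [0, 16, 2, 3, 4, 1, 8, 7, 6, 9, 10, 11, 15, 13, 14, 5, 12] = (1 16 12 15 5)(6 8)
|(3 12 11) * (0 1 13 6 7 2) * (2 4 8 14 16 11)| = |(0 1 13 6 7 4 8 14 16 11 3 12 2)| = 13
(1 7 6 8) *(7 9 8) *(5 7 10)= (1 9 8)(5 7 6 10)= [0, 9, 2, 3, 4, 7, 10, 6, 1, 8, 5]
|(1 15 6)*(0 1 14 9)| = 6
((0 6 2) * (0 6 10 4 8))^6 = (0 4)(8 10)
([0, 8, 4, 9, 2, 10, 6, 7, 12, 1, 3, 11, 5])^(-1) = (1 9 3 10 5 12 8)(2 4)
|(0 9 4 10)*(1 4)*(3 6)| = 10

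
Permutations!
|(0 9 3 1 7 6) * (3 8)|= |(0 9 8 3 1 7 6)|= 7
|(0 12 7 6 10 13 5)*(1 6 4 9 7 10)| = |(0 12 10 13 5)(1 6)(4 9 7)| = 30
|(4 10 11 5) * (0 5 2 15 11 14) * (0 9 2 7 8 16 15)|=35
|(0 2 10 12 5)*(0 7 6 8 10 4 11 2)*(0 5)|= |(0 5 7 6 8 10 12)(2 4 11)|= 21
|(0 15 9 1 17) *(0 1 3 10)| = 10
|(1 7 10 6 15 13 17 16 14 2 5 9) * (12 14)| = 13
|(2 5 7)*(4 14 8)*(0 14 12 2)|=|(0 14 8 4 12 2 5 7)|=8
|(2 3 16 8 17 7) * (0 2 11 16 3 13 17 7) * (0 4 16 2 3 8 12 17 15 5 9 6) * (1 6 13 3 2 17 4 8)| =|(0 2 3 1 6)(4 16 12)(5 9 13 15)(7 11 17 8)| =60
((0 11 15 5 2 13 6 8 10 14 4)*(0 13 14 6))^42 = ((0 11 15 5 2 14 4 13)(6 8 10))^42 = (0 15 2 4)(5 14 13 11)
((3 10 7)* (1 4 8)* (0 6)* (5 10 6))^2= (0 10 3)(1 8 4)(5 7 6)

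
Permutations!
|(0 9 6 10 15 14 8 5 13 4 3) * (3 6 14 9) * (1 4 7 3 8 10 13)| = 36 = |(0 8 5 1 4 6 13 7 3)(9 14 10 15)|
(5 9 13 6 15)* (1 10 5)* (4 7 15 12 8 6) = [0, 10, 2, 3, 7, 9, 12, 15, 6, 13, 5, 11, 8, 4, 14, 1] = (1 10 5 9 13 4 7 15)(6 12 8)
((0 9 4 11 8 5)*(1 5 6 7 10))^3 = (0 11 7 5 4 6 1 9 8 10)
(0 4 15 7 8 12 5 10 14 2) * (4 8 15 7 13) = (0 8 12 5 10 14 2)(4 7 15 13) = [8, 1, 0, 3, 7, 10, 6, 15, 12, 9, 14, 11, 5, 4, 2, 13]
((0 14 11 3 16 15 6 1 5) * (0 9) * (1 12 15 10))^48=(0 3 1)(5 14 16)(9 11 10)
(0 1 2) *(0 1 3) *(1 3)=(0 1 2 3)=[1, 2, 3, 0]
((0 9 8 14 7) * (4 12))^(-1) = (0 7 14 8 9)(4 12)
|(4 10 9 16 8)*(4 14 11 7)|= 8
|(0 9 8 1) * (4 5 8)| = 6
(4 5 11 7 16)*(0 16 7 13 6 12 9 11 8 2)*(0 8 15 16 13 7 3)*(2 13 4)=[4, 1, 8, 0, 5, 15, 12, 3, 13, 11, 10, 7, 9, 6, 14, 16, 2]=(0 4 5 15 16 2 8 13 6 12 9 11 7 3)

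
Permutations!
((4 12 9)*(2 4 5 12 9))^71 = (2 4 9 5 12)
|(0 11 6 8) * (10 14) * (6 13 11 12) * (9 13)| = 12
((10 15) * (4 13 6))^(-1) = ((4 13 6)(10 15))^(-1) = (4 6 13)(10 15)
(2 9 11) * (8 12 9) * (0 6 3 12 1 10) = [6, 10, 8, 12, 4, 5, 3, 7, 1, 11, 0, 2, 9] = (0 6 3 12 9 11 2 8 1 10)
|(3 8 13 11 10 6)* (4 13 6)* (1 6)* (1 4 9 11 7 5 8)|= |(1 6 3)(4 13 7 5 8)(9 11 10)|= 15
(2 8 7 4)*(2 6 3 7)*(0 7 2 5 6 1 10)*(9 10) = [7, 9, 8, 2, 1, 6, 3, 4, 5, 10, 0] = (0 7 4 1 9 10)(2 8 5 6 3)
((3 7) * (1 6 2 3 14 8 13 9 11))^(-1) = ((1 6 2 3 7 14 8 13 9 11))^(-1) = (1 11 9 13 8 14 7 3 2 6)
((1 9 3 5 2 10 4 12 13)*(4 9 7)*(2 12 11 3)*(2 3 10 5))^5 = (1 9 13 10 12 11 5 4 2 7 3)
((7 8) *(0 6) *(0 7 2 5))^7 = (0 6 7 8 2 5)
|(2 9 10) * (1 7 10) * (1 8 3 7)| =|(2 9 8 3 7 10)| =6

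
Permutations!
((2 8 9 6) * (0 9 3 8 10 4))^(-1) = (0 4 10 2 6 9)(3 8)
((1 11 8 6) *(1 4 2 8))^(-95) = ((1 11)(2 8 6 4))^(-95) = (1 11)(2 8 6 4)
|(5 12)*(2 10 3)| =6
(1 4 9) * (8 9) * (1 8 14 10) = (1 4 14 10)(8 9) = [0, 4, 2, 3, 14, 5, 6, 7, 9, 8, 1, 11, 12, 13, 10]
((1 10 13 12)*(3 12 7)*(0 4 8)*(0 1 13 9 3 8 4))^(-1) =(1 8 7 13 12 3 9 10)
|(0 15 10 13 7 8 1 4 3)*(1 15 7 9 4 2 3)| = 11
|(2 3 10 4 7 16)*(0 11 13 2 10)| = 20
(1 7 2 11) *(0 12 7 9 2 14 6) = (0 12 7 14 6)(1 9 2 11) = [12, 9, 11, 3, 4, 5, 0, 14, 8, 2, 10, 1, 7, 13, 6]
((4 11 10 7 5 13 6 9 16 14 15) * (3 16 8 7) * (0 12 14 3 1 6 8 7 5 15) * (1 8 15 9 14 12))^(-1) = (0 14 6 1)(3 16)(4 15 13 5 8 10 11)(7 9)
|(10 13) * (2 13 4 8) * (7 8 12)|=7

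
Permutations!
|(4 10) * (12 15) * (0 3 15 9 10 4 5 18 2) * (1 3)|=10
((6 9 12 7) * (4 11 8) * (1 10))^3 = (1 10)(6 7 12 9)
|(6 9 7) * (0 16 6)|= 5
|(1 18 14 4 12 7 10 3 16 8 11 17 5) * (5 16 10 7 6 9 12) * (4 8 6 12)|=22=|(1 18 14 8 11 17 16 6 9 4 5)(3 10)|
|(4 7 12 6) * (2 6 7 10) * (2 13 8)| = |(2 6 4 10 13 8)(7 12)| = 6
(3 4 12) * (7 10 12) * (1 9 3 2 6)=(1 9 3 4 7 10 12 2 6)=[0, 9, 6, 4, 7, 5, 1, 10, 8, 3, 12, 11, 2]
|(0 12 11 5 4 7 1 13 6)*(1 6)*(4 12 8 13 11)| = |(0 8 13 1 11 5 12 4 7 6)| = 10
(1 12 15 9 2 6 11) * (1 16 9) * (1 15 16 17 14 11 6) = (1 12 16 9 2)(11 17 14) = [0, 12, 1, 3, 4, 5, 6, 7, 8, 2, 10, 17, 16, 13, 11, 15, 9, 14]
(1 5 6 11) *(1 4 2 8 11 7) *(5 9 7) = [0, 9, 8, 3, 2, 6, 5, 1, 11, 7, 10, 4] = (1 9 7)(2 8 11 4)(5 6)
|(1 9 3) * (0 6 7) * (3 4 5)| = 15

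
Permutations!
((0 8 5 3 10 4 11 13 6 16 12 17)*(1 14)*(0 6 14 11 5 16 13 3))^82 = (0 4 3 1 13 17 16)(5 10 11 14 6 12 8)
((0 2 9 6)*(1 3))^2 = ((0 2 9 6)(1 3))^2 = (0 9)(2 6)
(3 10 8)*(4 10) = [0, 1, 2, 4, 10, 5, 6, 7, 3, 9, 8] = (3 4 10 8)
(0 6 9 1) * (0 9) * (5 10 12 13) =(0 6)(1 9)(5 10 12 13) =[6, 9, 2, 3, 4, 10, 0, 7, 8, 1, 12, 11, 13, 5]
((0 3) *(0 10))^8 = (0 10 3)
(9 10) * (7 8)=(7 8)(9 10)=[0, 1, 2, 3, 4, 5, 6, 8, 7, 10, 9]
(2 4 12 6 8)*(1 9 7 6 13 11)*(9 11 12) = [0, 11, 4, 3, 9, 5, 8, 6, 2, 7, 10, 1, 13, 12] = (1 11)(2 4 9 7 6 8)(12 13)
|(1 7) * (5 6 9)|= 6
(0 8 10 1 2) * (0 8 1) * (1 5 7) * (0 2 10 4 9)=[5, 10, 8, 3, 9, 7, 6, 1, 4, 0, 2]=(0 5 7 1 10 2 8 4 9)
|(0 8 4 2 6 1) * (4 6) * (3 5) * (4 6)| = |(0 8 4 2 6 1)(3 5)| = 6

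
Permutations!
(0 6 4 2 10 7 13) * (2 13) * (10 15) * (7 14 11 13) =(0 6 4 7 2 15 10 14 11 13) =[6, 1, 15, 3, 7, 5, 4, 2, 8, 9, 14, 13, 12, 0, 11, 10]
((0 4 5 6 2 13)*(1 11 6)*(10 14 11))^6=((0 4 5 1 10 14 11 6 2 13))^6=(0 11 5 2 10)(1 13 14 4 6)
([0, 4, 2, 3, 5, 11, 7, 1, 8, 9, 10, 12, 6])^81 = [0, 12, 2, 3, 6, 7, 5, 11, 8, 9, 10, 1, 4]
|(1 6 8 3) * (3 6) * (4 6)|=6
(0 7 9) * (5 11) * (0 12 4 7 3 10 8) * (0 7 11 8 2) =(0 3 10 2)(4 11 5 8 7 9 12) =[3, 1, 0, 10, 11, 8, 6, 9, 7, 12, 2, 5, 4]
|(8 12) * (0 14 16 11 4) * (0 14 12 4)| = 7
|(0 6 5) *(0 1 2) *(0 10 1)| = 3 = |(0 6 5)(1 2 10)|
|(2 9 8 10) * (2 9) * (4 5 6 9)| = |(4 5 6 9 8 10)| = 6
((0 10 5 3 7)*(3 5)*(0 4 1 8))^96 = (0 1 7 10 8 4 3)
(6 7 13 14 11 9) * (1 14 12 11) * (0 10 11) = [10, 14, 2, 3, 4, 5, 7, 13, 8, 6, 11, 9, 0, 12, 1] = (0 10 11 9 6 7 13 12)(1 14)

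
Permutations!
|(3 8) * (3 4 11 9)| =5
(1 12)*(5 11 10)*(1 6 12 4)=(1 4)(5 11 10)(6 12)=[0, 4, 2, 3, 1, 11, 12, 7, 8, 9, 5, 10, 6]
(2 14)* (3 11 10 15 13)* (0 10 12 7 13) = (0 10 15)(2 14)(3 11 12 7 13) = [10, 1, 14, 11, 4, 5, 6, 13, 8, 9, 15, 12, 7, 3, 2, 0]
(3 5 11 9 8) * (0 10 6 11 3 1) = (0 10 6 11 9 8 1)(3 5) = [10, 0, 2, 5, 4, 3, 11, 7, 1, 8, 6, 9]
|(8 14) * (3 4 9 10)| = |(3 4 9 10)(8 14)| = 4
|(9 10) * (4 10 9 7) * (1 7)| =4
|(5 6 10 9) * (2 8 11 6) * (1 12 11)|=9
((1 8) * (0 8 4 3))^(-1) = ((0 8 1 4 3))^(-1) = (0 3 4 1 8)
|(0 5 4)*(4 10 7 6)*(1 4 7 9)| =|(0 5 10 9 1 4)(6 7)| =6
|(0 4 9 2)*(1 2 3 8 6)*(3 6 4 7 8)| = 8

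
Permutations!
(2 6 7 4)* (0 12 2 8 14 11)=(0 12 2 6 7 4 8 14 11)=[12, 1, 6, 3, 8, 5, 7, 4, 14, 9, 10, 0, 2, 13, 11]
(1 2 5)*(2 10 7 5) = (1 10 7 5) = [0, 10, 2, 3, 4, 1, 6, 5, 8, 9, 7]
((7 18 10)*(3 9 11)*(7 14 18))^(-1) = (3 11 9)(10 18 14) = ((3 9 11)(10 14 18))^(-1)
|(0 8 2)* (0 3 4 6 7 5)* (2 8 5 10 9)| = |(0 5)(2 3 4 6 7 10 9)| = 14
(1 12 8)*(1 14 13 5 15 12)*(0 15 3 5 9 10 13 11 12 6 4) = (0 15 6 4)(3 5)(8 14 11 12)(9 10 13) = [15, 1, 2, 5, 0, 3, 4, 7, 14, 10, 13, 12, 8, 9, 11, 6]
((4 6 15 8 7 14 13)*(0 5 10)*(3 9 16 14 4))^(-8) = ((0 5 10)(3 9 16 14 13)(4 6 15 8 7))^(-8) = (0 5 10)(3 16 13 9 14)(4 15 7 6 8)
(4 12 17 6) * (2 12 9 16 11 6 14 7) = (2 12 17 14 7)(4 9 16 11 6) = [0, 1, 12, 3, 9, 5, 4, 2, 8, 16, 10, 6, 17, 13, 7, 15, 11, 14]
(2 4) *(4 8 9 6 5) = (2 8 9 6 5 4) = [0, 1, 8, 3, 2, 4, 5, 7, 9, 6]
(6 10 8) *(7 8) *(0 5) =(0 5)(6 10 7 8) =[5, 1, 2, 3, 4, 0, 10, 8, 6, 9, 7]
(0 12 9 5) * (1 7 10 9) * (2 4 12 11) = [11, 7, 4, 3, 12, 0, 6, 10, 8, 5, 9, 2, 1] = (0 11 2 4 12 1 7 10 9 5)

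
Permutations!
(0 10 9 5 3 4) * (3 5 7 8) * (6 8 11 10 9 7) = (0 9 6 8 3 4)(7 11 10) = [9, 1, 2, 4, 0, 5, 8, 11, 3, 6, 7, 10]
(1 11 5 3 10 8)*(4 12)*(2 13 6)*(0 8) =(0 8 1 11 5 3 10)(2 13 6)(4 12) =[8, 11, 13, 10, 12, 3, 2, 7, 1, 9, 0, 5, 4, 6]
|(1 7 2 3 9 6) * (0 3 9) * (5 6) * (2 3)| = |(0 2 9 5 6 1 7 3)| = 8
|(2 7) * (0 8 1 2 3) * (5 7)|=|(0 8 1 2 5 7 3)|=7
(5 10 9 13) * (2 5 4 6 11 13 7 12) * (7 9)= (2 5 10 7 12)(4 6 11 13)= [0, 1, 5, 3, 6, 10, 11, 12, 8, 9, 7, 13, 2, 4]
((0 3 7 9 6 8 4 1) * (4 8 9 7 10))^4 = (0 1 4 10 3)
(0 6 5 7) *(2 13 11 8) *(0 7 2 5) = [6, 1, 13, 3, 4, 2, 0, 7, 5, 9, 10, 8, 12, 11] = (0 6)(2 13 11 8 5)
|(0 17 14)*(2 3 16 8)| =|(0 17 14)(2 3 16 8)| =12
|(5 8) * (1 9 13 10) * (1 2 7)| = 6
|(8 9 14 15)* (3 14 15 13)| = |(3 14 13)(8 9 15)| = 3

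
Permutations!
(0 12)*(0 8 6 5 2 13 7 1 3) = (0 12 8 6 5 2 13 7 1 3) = [12, 3, 13, 0, 4, 2, 5, 1, 6, 9, 10, 11, 8, 7]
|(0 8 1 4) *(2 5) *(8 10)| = 10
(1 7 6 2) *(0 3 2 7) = (0 3 2 1)(6 7) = [3, 0, 1, 2, 4, 5, 7, 6]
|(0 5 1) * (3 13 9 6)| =|(0 5 1)(3 13 9 6)| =12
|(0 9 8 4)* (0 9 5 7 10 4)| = 7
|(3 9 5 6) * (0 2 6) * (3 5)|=|(0 2 6 5)(3 9)|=4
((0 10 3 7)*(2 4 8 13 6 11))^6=(13)(0 3)(7 10)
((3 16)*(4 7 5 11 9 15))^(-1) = (3 16)(4 15 9 11 5 7)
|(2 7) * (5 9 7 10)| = 5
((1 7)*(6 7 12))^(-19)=((1 12 6 7))^(-19)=(1 12 6 7)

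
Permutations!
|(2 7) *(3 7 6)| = |(2 6 3 7)| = 4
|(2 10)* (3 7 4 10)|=5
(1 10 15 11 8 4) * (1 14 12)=(1 10 15 11 8 4 14 12)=[0, 10, 2, 3, 14, 5, 6, 7, 4, 9, 15, 8, 1, 13, 12, 11]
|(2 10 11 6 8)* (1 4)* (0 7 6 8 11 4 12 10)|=|(0 7 6 11 8 2)(1 12 10 4)|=12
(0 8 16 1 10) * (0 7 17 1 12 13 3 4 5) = (0 8 16 12 13 3 4 5)(1 10 7 17) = [8, 10, 2, 4, 5, 0, 6, 17, 16, 9, 7, 11, 13, 3, 14, 15, 12, 1]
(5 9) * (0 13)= (0 13)(5 9)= [13, 1, 2, 3, 4, 9, 6, 7, 8, 5, 10, 11, 12, 0]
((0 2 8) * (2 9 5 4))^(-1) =((0 9 5 4 2 8))^(-1) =(0 8 2 4 5 9)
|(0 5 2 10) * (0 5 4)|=|(0 4)(2 10 5)|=6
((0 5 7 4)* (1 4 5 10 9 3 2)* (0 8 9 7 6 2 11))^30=((0 10 7 5 6 2 1 4 8 9 3 11))^30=(0 1)(2 11)(3 6)(4 10)(5 9)(7 8)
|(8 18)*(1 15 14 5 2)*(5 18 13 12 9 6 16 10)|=13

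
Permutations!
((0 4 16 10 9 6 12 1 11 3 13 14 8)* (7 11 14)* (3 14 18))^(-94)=((0 4 16 10 9 6 12 1 18 3 13 7 11 14 8))^(-94)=(0 7 1 10 8 13 12 16 14 3 6 4 11 18 9)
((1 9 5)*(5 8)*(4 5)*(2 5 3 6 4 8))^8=(9)(3 4 6)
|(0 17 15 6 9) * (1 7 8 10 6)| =9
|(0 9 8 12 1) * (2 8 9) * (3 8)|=6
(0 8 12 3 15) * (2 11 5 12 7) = (0 8 7 2 11 5 12 3 15) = [8, 1, 11, 15, 4, 12, 6, 2, 7, 9, 10, 5, 3, 13, 14, 0]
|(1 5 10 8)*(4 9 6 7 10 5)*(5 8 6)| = 15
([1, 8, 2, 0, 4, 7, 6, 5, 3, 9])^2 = [8, 3, 2, 1, 4, 5, 6, 7, 0, 9]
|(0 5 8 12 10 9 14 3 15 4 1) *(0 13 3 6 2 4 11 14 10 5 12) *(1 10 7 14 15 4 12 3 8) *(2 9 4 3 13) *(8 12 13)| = |(0 8)(1 2 13 12 5)(4 10)(6 9 7 14)(11 15)| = 20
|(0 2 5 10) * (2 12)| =5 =|(0 12 2 5 10)|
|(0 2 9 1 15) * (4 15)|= |(0 2 9 1 4 15)|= 6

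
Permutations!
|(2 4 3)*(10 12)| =|(2 4 3)(10 12)| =6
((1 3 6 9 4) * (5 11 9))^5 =(1 9 5 3 4 11 6)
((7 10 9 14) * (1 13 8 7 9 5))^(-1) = ((1 13 8 7 10 5)(9 14))^(-1) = (1 5 10 7 8 13)(9 14)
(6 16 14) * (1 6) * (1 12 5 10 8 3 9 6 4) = (1 4)(3 9 6 16 14 12 5 10 8) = [0, 4, 2, 9, 1, 10, 16, 7, 3, 6, 8, 11, 5, 13, 12, 15, 14]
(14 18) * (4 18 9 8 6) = [0, 1, 2, 3, 18, 5, 4, 7, 6, 8, 10, 11, 12, 13, 9, 15, 16, 17, 14] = (4 18 14 9 8 6)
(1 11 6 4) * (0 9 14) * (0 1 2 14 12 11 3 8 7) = [9, 3, 14, 8, 2, 5, 4, 0, 7, 12, 10, 6, 11, 13, 1] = (0 9 12 11 6 4 2 14 1 3 8 7)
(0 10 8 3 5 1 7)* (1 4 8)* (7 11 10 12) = (0 12 7)(1 11 10)(3 5 4 8) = [12, 11, 2, 5, 8, 4, 6, 0, 3, 9, 1, 10, 7]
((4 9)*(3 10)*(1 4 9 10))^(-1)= (1 3 10 4)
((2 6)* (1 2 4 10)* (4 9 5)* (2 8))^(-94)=(1 2 9 4)(5 10 8 6)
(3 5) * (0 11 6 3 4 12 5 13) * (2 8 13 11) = (0 2 8 13)(3 11 6)(4 12 5) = [2, 1, 8, 11, 12, 4, 3, 7, 13, 9, 10, 6, 5, 0]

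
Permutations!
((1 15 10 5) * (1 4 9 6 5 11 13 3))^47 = ((1 15 10 11 13 3)(4 9 6 5))^47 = (1 3 13 11 10 15)(4 5 6 9)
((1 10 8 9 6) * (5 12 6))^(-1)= ((1 10 8 9 5 12 6))^(-1)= (1 6 12 5 9 8 10)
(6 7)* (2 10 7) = (2 10 7 6) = [0, 1, 10, 3, 4, 5, 2, 6, 8, 9, 7]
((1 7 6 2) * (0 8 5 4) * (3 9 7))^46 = (0 5)(1 6 9)(2 7 3)(4 8)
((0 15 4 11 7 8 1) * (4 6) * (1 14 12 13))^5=(0 7 1 11 13 4 12 6 14 15 8)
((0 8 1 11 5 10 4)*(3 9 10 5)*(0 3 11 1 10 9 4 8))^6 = ((11)(3 4)(8 10))^6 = (11)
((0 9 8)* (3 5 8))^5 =((0 9 3 5 8))^5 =(9)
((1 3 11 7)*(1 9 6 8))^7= ((1 3 11 7 9 6 8))^7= (11)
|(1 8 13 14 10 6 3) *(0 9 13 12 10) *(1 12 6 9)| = |(0 1 8 6 3 12 10 9 13 14)| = 10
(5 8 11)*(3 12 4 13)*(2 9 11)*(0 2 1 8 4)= (0 2 9 11 5 4 13 3 12)(1 8)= [2, 8, 9, 12, 13, 4, 6, 7, 1, 11, 10, 5, 0, 3]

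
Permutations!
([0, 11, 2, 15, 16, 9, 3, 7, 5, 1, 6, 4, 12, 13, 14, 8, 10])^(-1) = (1 9 5 8 15 3 6 10 16 4 11)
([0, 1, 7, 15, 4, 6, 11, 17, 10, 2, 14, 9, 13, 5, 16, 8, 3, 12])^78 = [0, 1, 6, 3, 4, 17, 12, 11, 8, 5, 10, 13, 2, 7, 14, 15, 16, 9]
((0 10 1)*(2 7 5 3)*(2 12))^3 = ((0 10 1)(2 7 5 3 12))^3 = (2 3 7 12 5)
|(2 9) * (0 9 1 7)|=|(0 9 2 1 7)|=5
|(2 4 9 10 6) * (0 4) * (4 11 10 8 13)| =20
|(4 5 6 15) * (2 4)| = 5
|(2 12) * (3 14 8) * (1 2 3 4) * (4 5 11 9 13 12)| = 24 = |(1 2 4)(3 14 8 5 11 9 13 12)|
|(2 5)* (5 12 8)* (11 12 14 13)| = 7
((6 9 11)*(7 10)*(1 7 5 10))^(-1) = (1 7)(5 10)(6 11 9)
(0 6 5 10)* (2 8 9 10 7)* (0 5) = [6, 1, 8, 3, 4, 7, 0, 2, 9, 10, 5] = (0 6)(2 8 9 10 5 7)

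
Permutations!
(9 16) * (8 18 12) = (8 18 12)(9 16) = [0, 1, 2, 3, 4, 5, 6, 7, 18, 16, 10, 11, 8, 13, 14, 15, 9, 17, 12]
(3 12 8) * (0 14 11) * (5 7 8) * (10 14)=[10, 1, 2, 12, 4, 7, 6, 8, 3, 9, 14, 0, 5, 13, 11]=(0 10 14 11)(3 12 5 7 8)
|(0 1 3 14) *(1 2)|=|(0 2 1 3 14)|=5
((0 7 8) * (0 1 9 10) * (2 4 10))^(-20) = ((0 7 8 1 9 2 4 10))^(-20) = (0 9)(1 10)(2 7)(4 8)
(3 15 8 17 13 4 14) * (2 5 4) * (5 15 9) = (2 15 8 17 13)(3 9 5 4 14) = [0, 1, 15, 9, 14, 4, 6, 7, 17, 5, 10, 11, 12, 2, 3, 8, 16, 13]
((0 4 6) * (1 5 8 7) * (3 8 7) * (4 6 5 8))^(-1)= (0 6)(1 7 5 4 3 8)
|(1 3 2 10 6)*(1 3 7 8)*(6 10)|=3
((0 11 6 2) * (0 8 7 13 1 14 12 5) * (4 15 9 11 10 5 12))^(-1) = ((0 10 5)(1 14 4 15 9 11 6 2 8 7 13))^(-1) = (0 5 10)(1 13 7 8 2 6 11 9 15 4 14)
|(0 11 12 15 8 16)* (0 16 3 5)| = |(16)(0 11 12 15 8 3 5)| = 7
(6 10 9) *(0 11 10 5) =(0 11 10 9 6 5) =[11, 1, 2, 3, 4, 0, 5, 7, 8, 6, 9, 10]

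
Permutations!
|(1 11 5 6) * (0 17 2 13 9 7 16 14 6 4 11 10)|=|(0 17 2 13 9 7 16 14 6 1 10)(4 11 5)|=33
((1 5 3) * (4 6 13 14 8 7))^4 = ((1 5 3)(4 6 13 14 8 7))^4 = (1 5 3)(4 8 13)(6 7 14)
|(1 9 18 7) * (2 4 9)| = 6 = |(1 2 4 9 18 7)|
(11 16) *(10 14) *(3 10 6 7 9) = [0, 1, 2, 10, 4, 5, 7, 9, 8, 3, 14, 16, 12, 13, 6, 15, 11] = (3 10 14 6 7 9)(11 16)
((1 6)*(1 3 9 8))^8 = ((1 6 3 9 8))^8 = (1 9 6 8 3)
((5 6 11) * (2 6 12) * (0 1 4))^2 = ((0 1 4)(2 6 11 5 12))^2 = (0 4 1)(2 11 12 6 5)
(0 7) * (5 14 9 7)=(0 5 14 9 7)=[5, 1, 2, 3, 4, 14, 6, 0, 8, 7, 10, 11, 12, 13, 9]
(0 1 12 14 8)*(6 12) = [1, 6, 2, 3, 4, 5, 12, 7, 0, 9, 10, 11, 14, 13, 8] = (0 1 6 12 14 8)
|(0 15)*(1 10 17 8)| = |(0 15)(1 10 17 8)| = 4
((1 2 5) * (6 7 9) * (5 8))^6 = ((1 2 8 5)(6 7 9))^6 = (9)(1 8)(2 5)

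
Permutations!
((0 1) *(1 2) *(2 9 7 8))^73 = (0 9 7 8 2 1)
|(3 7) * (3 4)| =3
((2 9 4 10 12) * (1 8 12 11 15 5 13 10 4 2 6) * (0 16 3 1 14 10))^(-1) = (0 13 5 15 11 10 14 6 12 8 1 3 16)(2 9)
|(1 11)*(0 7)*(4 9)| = |(0 7)(1 11)(4 9)| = 2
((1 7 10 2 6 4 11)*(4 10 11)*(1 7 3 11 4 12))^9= (1 7)(3 4)(11 12)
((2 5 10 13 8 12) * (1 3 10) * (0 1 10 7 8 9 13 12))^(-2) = (13)(0 7 1 8 3)(2 10)(5 12)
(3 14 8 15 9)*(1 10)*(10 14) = [0, 14, 2, 10, 4, 5, 6, 7, 15, 3, 1, 11, 12, 13, 8, 9] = (1 14 8 15 9 3 10)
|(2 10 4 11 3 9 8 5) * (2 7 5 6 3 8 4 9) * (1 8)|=18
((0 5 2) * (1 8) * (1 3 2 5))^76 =(0 1 8 3 2)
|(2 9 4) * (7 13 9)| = |(2 7 13 9 4)| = 5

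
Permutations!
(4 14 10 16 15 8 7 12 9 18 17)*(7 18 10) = (4 14 7 12 9 10 16 15 8 18 17) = [0, 1, 2, 3, 14, 5, 6, 12, 18, 10, 16, 11, 9, 13, 7, 8, 15, 4, 17]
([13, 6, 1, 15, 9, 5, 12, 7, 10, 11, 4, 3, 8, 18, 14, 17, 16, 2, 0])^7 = [13, 11, 9, 8, 1, 5, 3, 7, 17, 6, 2, 12, 15, 18, 14, 10, 16, 4, 0]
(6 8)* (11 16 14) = (6 8)(11 16 14) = [0, 1, 2, 3, 4, 5, 8, 7, 6, 9, 10, 16, 12, 13, 11, 15, 14]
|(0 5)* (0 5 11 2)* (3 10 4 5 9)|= |(0 11 2)(3 10 4 5 9)|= 15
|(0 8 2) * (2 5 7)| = 5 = |(0 8 5 7 2)|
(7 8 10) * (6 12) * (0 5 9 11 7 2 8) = (0 5 9 11 7)(2 8 10)(6 12) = [5, 1, 8, 3, 4, 9, 12, 0, 10, 11, 2, 7, 6]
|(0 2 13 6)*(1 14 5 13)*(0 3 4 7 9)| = 11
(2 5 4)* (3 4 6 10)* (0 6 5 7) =(0 6 10 3 4 2 7) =[6, 1, 7, 4, 2, 5, 10, 0, 8, 9, 3]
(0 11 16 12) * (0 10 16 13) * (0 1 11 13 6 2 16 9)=(0 13 1 11 6 2 16 12 10 9)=[13, 11, 16, 3, 4, 5, 2, 7, 8, 0, 9, 6, 10, 1, 14, 15, 12]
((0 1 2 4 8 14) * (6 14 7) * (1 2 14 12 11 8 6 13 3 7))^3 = ((0 2 4 6 12 11 8 1 14)(3 7 13))^3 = (0 6 8)(1 2 12)(4 11 14)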